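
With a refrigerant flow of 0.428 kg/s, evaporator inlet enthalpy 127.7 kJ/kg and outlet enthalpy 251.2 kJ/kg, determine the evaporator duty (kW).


dh = 251.2 - 127.7 = 123.5 kJ/kg
Q_evap = m_dot * dh = 0.428 * 123.5
Q_evap = 52.86 kW

52.86


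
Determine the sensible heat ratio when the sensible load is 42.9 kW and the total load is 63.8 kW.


SHR = Q_sensible / Q_total
SHR = 42.9 / 63.8
SHR = 0.672

0.672


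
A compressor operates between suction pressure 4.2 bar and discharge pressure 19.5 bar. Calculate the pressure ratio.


PR = P_high / P_low
PR = 19.5 / 4.2
PR = 4.643

4.643


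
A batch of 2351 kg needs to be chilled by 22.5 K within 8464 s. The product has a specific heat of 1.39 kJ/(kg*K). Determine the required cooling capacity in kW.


Q = m * cp * dT / t
Q = 2351 * 1.39 * 22.5 / 8464
Q = 8.687 kW

8.687


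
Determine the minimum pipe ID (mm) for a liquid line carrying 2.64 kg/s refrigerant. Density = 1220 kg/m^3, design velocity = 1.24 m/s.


A = m_dot / (rho * v) = 2.64 / (1220 * 1.24) = 0.001745108408 m^2
d = sqrt(4*A/pi) * 1000
d = 47.1 mm

47.1


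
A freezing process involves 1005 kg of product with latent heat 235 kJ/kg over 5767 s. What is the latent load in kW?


Q_lat = m * h_fg / t
Q_lat = 1005 * 235 / 5767
Q_lat = 40.95 kW

40.95


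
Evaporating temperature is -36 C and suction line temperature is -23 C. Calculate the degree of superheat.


Superheat = T_suction - T_evap
Superheat = -23 - (-36)
Superheat = 13 K

13


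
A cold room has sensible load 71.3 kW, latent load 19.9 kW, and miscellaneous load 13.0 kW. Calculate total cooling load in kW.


Q_total = Q_s + Q_l + Q_misc
Q_total = 71.3 + 19.9 + 13.0
Q_total = 104.2 kW

104.2


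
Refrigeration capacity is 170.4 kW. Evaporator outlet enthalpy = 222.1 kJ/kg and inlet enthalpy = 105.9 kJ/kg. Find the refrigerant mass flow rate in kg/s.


dh = 222.1 - 105.9 = 116.2 kJ/kg
m_dot = Q / dh = 170.4 / 116.2 = 1.4664 kg/s

1.4664


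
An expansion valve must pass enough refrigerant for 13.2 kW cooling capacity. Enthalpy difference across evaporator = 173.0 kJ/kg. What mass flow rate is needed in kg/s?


m_dot = Q / dh
m_dot = 13.2 / 173.0
m_dot = 0.0763 kg/s

0.0763


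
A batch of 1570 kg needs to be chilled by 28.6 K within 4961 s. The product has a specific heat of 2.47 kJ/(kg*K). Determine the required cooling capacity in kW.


Q = m * cp * dT / t
Q = 1570 * 2.47 * 28.6 / 4961
Q = 22.356 kW

22.356


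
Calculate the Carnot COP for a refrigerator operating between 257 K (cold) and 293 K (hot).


dT = 293 - 257 = 36 K
COP_carnot = T_cold / dT = 257 / 36
COP_carnot = 7.139

7.139


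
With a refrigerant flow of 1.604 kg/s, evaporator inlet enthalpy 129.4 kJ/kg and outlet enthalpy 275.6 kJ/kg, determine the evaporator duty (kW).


dh = 275.6 - 129.4 = 146.2 kJ/kg
Q_evap = m_dot * dh = 1.604 * 146.2
Q_evap = 234.5 kW

234.5


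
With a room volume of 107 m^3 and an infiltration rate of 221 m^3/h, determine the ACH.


ACH = flow / volume
ACH = 221 / 107
ACH = 2.065

2.065


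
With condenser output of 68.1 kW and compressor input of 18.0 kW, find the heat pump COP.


COP_hp = Q_cond / W
COP_hp = 68.1 / 18.0
COP_hp = 3.783

3.783


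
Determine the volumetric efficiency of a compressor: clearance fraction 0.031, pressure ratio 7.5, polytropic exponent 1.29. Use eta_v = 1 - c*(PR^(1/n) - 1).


PR^(1/n) = 7.5^(1/1.29) = 4.76806387
eta_v = 1 - 0.031 * (4.76806387 - 1)
eta_v = 0.8832

0.8832


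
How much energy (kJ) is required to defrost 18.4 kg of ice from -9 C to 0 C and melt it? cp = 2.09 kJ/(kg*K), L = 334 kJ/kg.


Sensible heat = cp * dT = 2.09 * 9 = 18.81 kJ/kg
Total per kg = 18.81 + 334 = 352.81 kJ/kg
Q = m * total = 18.4 * 352.81
Q = 6491.7 kJ

6491.7


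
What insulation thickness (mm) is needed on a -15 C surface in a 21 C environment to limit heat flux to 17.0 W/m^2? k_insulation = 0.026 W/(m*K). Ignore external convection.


dT = 21 - (-15) = 36 K
thickness = k * dT / q_max * 1000
thickness = 0.026 * 36 / 17.0 * 1000
thickness = 55.1 mm

55.1


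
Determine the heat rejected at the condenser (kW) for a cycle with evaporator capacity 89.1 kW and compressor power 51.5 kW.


Q_cond = Q_evap + W
Q_cond = 89.1 + 51.5
Q_cond = 140.6 kW

140.6


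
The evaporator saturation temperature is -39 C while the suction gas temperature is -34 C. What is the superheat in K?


Superheat = T_suction - T_evap
Superheat = -34 - (-39)
Superheat = 5 K

5


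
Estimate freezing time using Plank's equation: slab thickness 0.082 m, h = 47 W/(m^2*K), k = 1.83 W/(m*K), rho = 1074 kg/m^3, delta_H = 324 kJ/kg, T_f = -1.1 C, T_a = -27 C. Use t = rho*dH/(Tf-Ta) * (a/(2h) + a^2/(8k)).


dT = -1.1 - (-27) = 25.9 K
term1 = a/(2h) = 0.082/(2*47) = 0.0008723404255
term2 = a^2/(8k) = 0.082^2/(8*1.83) = 0.0004592896175
t = rho*dH*1000/dT * (term1 + term2)
t = 1074*324*1000/25.9 * (0.0008723404255 + 0.0004592896175)
t = 17891 s

17891


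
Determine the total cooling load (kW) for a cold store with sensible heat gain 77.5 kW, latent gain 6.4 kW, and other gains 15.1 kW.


Q_total = Q_s + Q_l + Q_misc
Q_total = 77.5 + 6.4 + 15.1
Q_total = 99.0 kW

99.0


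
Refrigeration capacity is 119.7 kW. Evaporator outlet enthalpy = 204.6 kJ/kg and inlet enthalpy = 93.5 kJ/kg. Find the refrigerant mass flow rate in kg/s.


dh = 204.6 - 93.5 = 111.1 kJ/kg
m_dot = Q / dh = 119.7 / 111.1 = 1.0774 kg/s

1.0774


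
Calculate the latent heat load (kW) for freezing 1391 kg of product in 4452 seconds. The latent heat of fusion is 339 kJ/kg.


Q_lat = m * h_fg / t
Q_lat = 1391 * 339 / 4452
Q_lat = 105.92 kW

105.92


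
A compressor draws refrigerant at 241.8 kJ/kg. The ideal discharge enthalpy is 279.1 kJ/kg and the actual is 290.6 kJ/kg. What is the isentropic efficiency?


dh_ideal = 279.1 - 241.8 = 37.3 kJ/kg
dh_actual = 290.6 - 241.8 = 48.8 kJ/kg
eta_s = dh_ideal / dh_actual = 37.3 / 48.8
eta_s = 0.7643

0.7643


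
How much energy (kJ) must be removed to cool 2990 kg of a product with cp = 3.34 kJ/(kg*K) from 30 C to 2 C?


dT = 30 - (2) = 28 K
Q = m * cp * dT = 2990 * 3.34 * 28
Q = 279625 kJ

279625


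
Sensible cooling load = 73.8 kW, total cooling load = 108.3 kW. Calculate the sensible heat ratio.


SHR = Q_sensible / Q_total
SHR = 73.8 / 108.3
SHR = 0.681

0.681


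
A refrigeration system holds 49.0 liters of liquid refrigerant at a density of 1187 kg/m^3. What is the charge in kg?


Charge = V * rho / 1000
Charge = 49.0 * 1187 / 1000
Charge = 58.16 kg

58.16


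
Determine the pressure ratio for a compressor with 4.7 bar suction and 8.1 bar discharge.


PR = P_high / P_low
PR = 8.1 / 4.7
PR = 1.723

1.723


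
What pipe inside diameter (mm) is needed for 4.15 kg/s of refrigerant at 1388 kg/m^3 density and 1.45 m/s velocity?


A = m_dot / (rho * v) = 4.15 / (1388 * 1.45) = 0.002062009341 m^2
d = sqrt(4*A/pi) * 1000
d = 51.2 mm

51.2


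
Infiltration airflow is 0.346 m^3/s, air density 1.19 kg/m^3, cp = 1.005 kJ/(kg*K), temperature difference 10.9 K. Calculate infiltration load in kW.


Q = V_dot * rho * cp * dT
Q = 0.346 * 1.19 * 1.005 * 10.9
Q = 4.51 kW

4.51


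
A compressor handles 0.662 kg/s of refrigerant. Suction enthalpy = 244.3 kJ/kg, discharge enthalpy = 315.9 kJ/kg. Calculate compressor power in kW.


dh = 315.9 - 244.3 = 71.6 kJ/kg
W = m_dot * dh = 0.662 * 71.6 = 47.4 kW

47.4


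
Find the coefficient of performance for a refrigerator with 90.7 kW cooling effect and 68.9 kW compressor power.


COP = Q_evap / W
COP = 90.7 / 68.9
COP = 1.316

1.316


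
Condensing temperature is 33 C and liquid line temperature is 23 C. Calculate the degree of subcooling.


Subcooling = T_cond - T_liquid
Subcooling = 33 - 23
Subcooling = 10 K

10


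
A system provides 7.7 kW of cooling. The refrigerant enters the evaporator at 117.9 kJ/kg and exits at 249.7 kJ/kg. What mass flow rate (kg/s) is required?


dh = 249.7 - 117.9 = 131.8 kJ/kg
m_dot = Q / dh = 7.7 / 131.8 = 0.0584 kg/s

0.0584


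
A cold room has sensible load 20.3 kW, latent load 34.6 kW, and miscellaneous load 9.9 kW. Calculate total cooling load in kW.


Q_total = Q_s + Q_l + Q_misc
Q_total = 20.3 + 34.6 + 9.9
Q_total = 64.8 kW

64.8


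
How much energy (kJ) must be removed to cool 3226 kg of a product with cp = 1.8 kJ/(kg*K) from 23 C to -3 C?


dT = 23 - (-3) = 26 K
Q = m * cp * dT = 3226 * 1.8 * 26
Q = 150977 kJ

150977


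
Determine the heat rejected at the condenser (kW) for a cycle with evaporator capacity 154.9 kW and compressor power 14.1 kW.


Q_cond = Q_evap + W
Q_cond = 154.9 + 14.1
Q_cond = 169.0 kW

169.0


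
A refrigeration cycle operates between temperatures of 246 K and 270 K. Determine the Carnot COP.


dT = 270 - 246 = 24 K
COP_carnot = T_cold / dT = 246 / 24
COP_carnot = 10.25

10.25


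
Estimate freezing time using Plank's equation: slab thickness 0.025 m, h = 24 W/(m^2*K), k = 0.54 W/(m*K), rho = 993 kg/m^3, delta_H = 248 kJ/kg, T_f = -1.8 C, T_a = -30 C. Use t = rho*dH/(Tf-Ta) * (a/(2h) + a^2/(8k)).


dT = -1.8 - (-30) = 28.2 K
term1 = a/(2h) = 0.025/(2*24) = 0.0005208333333
term2 = a^2/(8k) = 0.025^2/(8*0.54) = 0.0001446759259
t = rho*dH*1000/dT * (term1 + term2)
t = 993*248*1000/28.2 * (0.0005208333333 + 0.0001446759259)
t = 5812 s

5812


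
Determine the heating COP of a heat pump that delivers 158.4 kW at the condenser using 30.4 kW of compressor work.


COP_hp = Q_cond / W
COP_hp = 158.4 / 30.4
COP_hp = 5.211

5.211


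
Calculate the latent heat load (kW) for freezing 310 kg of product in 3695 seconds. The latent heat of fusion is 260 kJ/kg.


Q_lat = m * h_fg / t
Q_lat = 310 * 260 / 3695
Q_lat = 21.81 kW

21.81


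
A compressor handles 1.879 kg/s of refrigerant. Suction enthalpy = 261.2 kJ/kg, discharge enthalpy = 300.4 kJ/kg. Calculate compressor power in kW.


dh = 300.4 - 261.2 = 39.2 kJ/kg
W = m_dot * dh = 1.879 * 39.2 = 73.66 kW

73.66


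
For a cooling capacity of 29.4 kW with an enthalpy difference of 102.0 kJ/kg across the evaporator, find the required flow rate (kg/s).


m_dot = Q / dh
m_dot = 29.4 / 102.0
m_dot = 0.2882 kg/s

0.2882


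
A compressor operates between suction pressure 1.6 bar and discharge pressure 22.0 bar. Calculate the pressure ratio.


PR = P_high / P_low
PR = 22.0 / 1.6
PR = 13.75

13.75


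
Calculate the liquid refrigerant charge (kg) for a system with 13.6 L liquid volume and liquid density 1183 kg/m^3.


Charge = V * rho / 1000
Charge = 13.6 * 1183 / 1000
Charge = 16.09 kg

16.09


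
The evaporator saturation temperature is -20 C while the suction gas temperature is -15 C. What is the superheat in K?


Superheat = T_suction - T_evap
Superheat = -15 - (-20)
Superheat = 5 K

5


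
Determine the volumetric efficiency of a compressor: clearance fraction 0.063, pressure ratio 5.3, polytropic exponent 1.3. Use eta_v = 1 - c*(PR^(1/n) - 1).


PR^(1/n) = 5.3^(1/1.3) = 3.60690982
eta_v = 1 - 0.063 * (3.60690982 - 1)
eta_v = 0.8358

0.8358


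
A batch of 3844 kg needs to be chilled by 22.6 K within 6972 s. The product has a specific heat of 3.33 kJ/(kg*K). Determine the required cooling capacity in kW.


Q = m * cp * dT / t
Q = 3844 * 3.33 * 22.6 / 6972
Q = 41.493 kW

41.493


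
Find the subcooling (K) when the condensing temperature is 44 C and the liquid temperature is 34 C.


Subcooling = T_cond - T_liquid
Subcooling = 44 - 34
Subcooling = 10 K

10


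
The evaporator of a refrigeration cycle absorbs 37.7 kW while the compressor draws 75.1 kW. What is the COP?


COP = Q_evap / W
COP = 37.7 / 75.1
COP = 0.502

0.502


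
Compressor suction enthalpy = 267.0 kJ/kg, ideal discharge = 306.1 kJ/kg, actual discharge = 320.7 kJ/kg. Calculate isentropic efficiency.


dh_ideal = 306.1 - 267.0 = 39.1 kJ/kg
dh_actual = 320.7 - 267.0 = 53.7 kJ/kg
eta_s = dh_ideal / dh_actual = 39.1 / 53.7
eta_s = 0.7281

0.7281


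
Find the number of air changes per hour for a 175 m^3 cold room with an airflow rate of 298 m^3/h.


ACH = flow / volume
ACH = 298 / 175
ACH = 1.703

1.703


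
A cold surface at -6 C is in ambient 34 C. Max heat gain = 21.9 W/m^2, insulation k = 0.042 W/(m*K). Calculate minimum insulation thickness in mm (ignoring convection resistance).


dT = 34 - (-6) = 40 K
thickness = k * dT / q_max * 1000
thickness = 0.042 * 40 / 21.9 * 1000
thickness = 76.7 mm

76.7


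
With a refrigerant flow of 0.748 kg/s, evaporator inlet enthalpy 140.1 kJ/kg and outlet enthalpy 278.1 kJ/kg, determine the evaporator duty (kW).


dh = 278.1 - 140.1 = 138.0 kJ/kg
Q_evap = m_dot * dh = 0.748 * 138.0
Q_evap = 103.22 kW

103.22


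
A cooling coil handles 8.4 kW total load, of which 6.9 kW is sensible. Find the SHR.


SHR = Q_sensible / Q_total
SHR = 6.9 / 8.4
SHR = 0.821

0.821


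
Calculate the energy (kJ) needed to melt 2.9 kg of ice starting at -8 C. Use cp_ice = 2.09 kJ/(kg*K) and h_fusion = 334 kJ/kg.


Sensible heat = cp * dT = 2.09 * 8 = 16.72 kJ/kg
Total per kg = 16.72 + 334 = 350.72 kJ/kg
Q = m * total = 2.9 * 350.72
Q = 1017.1 kJ

1017.1


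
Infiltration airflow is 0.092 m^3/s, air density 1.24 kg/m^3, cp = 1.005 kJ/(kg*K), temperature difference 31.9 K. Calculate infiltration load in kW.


Q = V_dot * rho * cp * dT
Q = 0.092 * 1.24 * 1.005 * 31.9
Q = 3.657 kW

3.657


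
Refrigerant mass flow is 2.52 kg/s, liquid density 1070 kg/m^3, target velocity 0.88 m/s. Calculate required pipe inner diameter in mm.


A = m_dot / (rho * v) = 2.52 / (1070 * 0.88) = 0.002676295667 m^2
d = sqrt(4*A/pi) * 1000
d = 58.4 mm

58.4


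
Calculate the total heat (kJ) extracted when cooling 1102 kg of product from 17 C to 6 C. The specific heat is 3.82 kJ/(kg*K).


dT = 17 - (6) = 11 K
Q = m * cp * dT = 1102 * 3.82 * 11
Q = 46306 kJ

46306


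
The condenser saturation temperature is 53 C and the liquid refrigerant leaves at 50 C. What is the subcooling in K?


Subcooling = T_cond - T_liquid
Subcooling = 53 - 50
Subcooling = 3 K

3


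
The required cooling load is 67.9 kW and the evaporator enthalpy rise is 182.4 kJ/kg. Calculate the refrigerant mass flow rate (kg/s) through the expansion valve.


m_dot = Q / dh
m_dot = 67.9 / 182.4
m_dot = 0.3723 kg/s

0.3723


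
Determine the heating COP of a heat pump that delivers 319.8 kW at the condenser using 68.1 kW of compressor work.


COP_hp = Q_cond / W
COP_hp = 319.8 / 68.1
COP_hp = 4.696

4.696


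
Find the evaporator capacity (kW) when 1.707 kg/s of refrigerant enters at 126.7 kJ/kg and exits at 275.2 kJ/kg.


dh = 275.2 - 126.7 = 148.5 kJ/kg
Q_evap = m_dot * dh = 1.707 * 148.5
Q_evap = 253.49 kW

253.49


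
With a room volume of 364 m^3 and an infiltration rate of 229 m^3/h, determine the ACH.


ACH = flow / volume
ACH = 229 / 364
ACH = 0.629

0.629


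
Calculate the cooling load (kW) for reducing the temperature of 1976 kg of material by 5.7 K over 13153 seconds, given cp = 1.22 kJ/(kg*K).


Q = m * cp * dT / t
Q = 1976 * 1.22 * 5.7 / 13153
Q = 1.045 kW

1.045


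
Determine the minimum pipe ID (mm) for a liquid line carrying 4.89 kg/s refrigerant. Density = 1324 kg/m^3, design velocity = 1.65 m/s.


A = m_dot / (rho * v) = 4.89 / (1324 * 1.65) = 0.002238396045 m^2
d = sqrt(4*A/pi) * 1000
d = 53.4 mm

53.4


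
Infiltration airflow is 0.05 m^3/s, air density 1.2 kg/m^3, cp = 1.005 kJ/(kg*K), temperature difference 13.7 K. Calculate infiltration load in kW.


Q = V_dot * rho * cp * dT
Q = 0.05 * 1.2 * 1.005 * 13.7
Q = 0.826 kW

0.826


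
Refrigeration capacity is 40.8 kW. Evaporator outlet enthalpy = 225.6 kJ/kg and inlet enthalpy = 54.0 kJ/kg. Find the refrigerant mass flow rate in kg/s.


dh = 225.6 - 54.0 = 171.6 kJ/kg
m_dot = Q / dh = 40.8 / 171.6 = 0.2378 kg/s

0.2378


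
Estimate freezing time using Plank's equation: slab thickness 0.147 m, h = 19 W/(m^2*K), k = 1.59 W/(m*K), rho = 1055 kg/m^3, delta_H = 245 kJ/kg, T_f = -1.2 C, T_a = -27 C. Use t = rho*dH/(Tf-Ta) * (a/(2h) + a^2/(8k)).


dT = -1.2 - (-27) = 25.8 K
term1 = a/(2h) = 0.147/(2*19) = 0.003868421053
term2 = a^2/(8k) = 0.147^2/(8*1.59) = 0.001698820755
t = rho*dH*1000/dT * (term1 + term2)
t = 1055*245*1000/25.8 * (0.003868421053 + 0.001698820755)
t = 55775 s

55775


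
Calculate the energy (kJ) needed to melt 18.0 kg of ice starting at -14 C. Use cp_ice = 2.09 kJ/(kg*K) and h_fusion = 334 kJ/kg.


Sensible heat = cp * dT = 2.09 * 14 = 29.26 kJ/kg
Total per kg = 29.26 + 334 = 363.26 kJ/kg
Q = m * total = 18.0 * 363.26
Q = 6538.7 kJ

6538.7


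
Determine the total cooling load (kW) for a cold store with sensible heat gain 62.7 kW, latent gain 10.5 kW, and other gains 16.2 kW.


Q_total = Q_s + Q_l + Q_misc
Q_total = 62.7 + 10.5 + 16.2
Q_total = 89.4 kW

89.4


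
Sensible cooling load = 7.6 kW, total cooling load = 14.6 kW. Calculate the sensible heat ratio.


SHR = Q_sensible / Q_total
SHR = 7.6 / 14.6
SHR = 0.521

0.521


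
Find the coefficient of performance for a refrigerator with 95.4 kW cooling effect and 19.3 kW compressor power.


COP = Q_evap / W
COP = 95.4 / 19.3
COP = 4.943

4.943


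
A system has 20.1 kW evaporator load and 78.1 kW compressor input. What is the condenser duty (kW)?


Q_cond = Q_evap + W
Q_cond = 20.1 + 78.1
Q_cond = 98.2 kW

98.2


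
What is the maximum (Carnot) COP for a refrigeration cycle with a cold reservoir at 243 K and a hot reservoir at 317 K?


dT = 317 - 243 = 74 K
COP_carnot = T_cold / dT = 243 / 74
COP_carnot = 3.284

3.284


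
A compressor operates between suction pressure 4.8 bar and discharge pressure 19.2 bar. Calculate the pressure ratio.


PR = P_high / P_low
PR = 19.2 / 4.8
PR = 4.0

4.0


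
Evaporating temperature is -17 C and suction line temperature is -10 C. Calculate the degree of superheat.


Superheat = T_suction - T_evap
Superheat = -10 - (-17)
Superheat = 7 K

7


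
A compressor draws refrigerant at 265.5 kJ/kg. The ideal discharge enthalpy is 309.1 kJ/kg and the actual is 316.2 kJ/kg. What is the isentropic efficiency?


dh_ideal = 309.1 - 265.5 = 43.6 kJ/kg
dh_actual = 316.2 - 265.5 = 50.7 kJ/kg
eta_s = dh_ideal / dh_actual = 43.6 / 50.7
eta_s = 0.86

0.86


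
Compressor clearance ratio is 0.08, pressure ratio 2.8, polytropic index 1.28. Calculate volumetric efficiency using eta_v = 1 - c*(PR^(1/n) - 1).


PR^(1/n) = 2.8^(1/1.28) = 2.23533291
eta_v = 1 - 0.08 * (2.23533291 - 1)
eta_v = 0.9012

0.9012


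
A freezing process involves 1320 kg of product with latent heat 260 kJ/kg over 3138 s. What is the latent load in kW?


Q_lat = m * h_fg / t
Q_lat = 1320 * 260 / 3138
Q_lat = 109.37 kW

109.37


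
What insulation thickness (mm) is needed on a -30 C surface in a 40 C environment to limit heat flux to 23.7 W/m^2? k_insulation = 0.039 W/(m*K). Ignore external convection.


dT = 40 - (-30) = 70 K
thickness = k * dT / q_max * 1000
thickness = 0.039 * 70 / 23.7 * 1000
thickness = 115.2 mm

115.2


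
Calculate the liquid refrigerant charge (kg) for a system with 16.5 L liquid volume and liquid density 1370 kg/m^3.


Charge = V * rho / 1000
Charge = 16.5 * 1370 / 1000
Charge = 22.61 kg

22.61


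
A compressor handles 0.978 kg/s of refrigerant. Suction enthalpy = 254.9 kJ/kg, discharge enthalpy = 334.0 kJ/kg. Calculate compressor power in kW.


dh = 334.0 - 254.9 = 79.1 kJ/kg
W = m_dot * dh = 0.978 * 79.1 = 77.36 kW

77.36


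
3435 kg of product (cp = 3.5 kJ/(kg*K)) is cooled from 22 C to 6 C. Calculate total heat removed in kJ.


dT = 22 - (6) = 16 K
Q = m * cp * dT = 3435 * 3.5 * 16
Q = 192360 kJ

192360


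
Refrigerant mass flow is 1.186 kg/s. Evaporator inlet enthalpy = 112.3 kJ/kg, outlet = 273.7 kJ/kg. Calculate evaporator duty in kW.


dh = 273.7 - 112.3 = 161.4 kJ/kg
Q_evap = m_dot * dh = 1.186 * 161.4
Q_evap = 191.42 kW

191.42


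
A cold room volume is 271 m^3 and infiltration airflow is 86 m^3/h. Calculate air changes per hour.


ACH = flow / volume
ACH = 86 / 271
ACH = 0.317

0.317


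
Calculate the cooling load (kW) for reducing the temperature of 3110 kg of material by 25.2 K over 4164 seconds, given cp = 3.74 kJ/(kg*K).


Q = m * cp * dT / t
Q = 3110 * 3.74 * 25.2 / 4164
Q = 70.392 kW

70.392


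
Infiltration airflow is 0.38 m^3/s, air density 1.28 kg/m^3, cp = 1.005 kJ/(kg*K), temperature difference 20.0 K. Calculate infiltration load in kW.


Q = V_dot * rho * cp * dT
Q = 0.38 * 1.28 * 1.005 * 20.0
Q = 9.777 kW

9.777


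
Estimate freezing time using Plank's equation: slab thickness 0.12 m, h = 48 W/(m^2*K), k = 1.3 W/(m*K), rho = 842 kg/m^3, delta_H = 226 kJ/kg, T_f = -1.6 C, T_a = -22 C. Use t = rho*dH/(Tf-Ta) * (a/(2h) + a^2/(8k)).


dT = -1.6 - (-22) = 20.4 K
term1 = a/(2h) = 0.12/(2*48) = 0.00125
term2 = a^2/(8k) = 0.12^2/(8*1.3) = 0.001384615385
t = rho*dH*1000/dT * (term1 + term2)
t = 842*226*1000/20.4 * (0.00125 + 0.001384615385)
t = 24576 s

24576


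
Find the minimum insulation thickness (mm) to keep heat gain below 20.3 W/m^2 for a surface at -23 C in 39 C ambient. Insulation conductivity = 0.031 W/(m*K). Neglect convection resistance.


dT = 39 - (-23) = 62 K
thickness = k * dT / q_max * 1000
thickness = 0.031 * 62 / 20.3 * 1000
thickness = 94.7 mm

94.7


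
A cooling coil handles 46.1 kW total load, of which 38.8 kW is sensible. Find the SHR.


SHR = Q_sensible / Q_total
SHR = 38.8 / 46.1
SHR = 0.842

0.842


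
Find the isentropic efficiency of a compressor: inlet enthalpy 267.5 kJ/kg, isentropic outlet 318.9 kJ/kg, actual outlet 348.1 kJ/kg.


dh_ideal = 318.9 - 267.5 = 51.4 kJ/kg
dh_actual = 348.1 - 267.5 = 80.6 kJ/kg
eta_s = dh_ideal / dh_actual = 51.4 / 80.6
eta_s = 0.6377

0.6377


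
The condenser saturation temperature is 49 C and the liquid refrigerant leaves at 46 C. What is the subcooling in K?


Subcooling = T_cond - T_liquid
Subcooling = 49 - 46
Subcooling = 3 K

3


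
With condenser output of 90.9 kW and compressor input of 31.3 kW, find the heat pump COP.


COP_hp = Q_cond / W
COP_hp = 90.9 / 31.3
COP_hp = 2.904

2.904


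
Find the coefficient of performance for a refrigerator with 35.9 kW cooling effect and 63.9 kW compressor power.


COP = Q_evap / W
COP = 35.9 / 63.9
COP = 0.562

0.562


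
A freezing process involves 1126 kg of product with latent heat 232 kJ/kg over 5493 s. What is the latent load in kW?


Q_lat = m * h_fg / t
Q_lat = 1126 * 232 / 5493
Q_lat = 47.56 kW

47.56


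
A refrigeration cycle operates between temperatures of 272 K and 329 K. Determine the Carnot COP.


dT = 329 - 272 = 57 K
COP_carnot = T_cold / dT = 272 / 57
COP_carnot = 4.772

4.772


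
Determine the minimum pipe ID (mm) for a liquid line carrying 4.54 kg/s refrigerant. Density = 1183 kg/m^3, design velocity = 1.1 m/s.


A = m_dot / (rho * v) = 4.54 / (1183 * 1.1) = 0.003488818873 m^2
d = sqrt(4*A/pi) * 1000
d = 66.6 mm

66.6


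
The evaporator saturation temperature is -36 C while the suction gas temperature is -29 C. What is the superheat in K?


Superheat = T_suction - T_evap
Superheat = -29 - (-36)
Superheat = 7 K

7


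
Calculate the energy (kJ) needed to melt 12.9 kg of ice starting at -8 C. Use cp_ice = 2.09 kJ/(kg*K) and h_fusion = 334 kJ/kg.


Sensible heat = cp * dT = 2.09 * 8 = 16.72 kJ/kg
Total per kg = 16.72 + 334 = 350.72 kJ/kg
Q = m * total = 12.9 * 350.72
Q = 4524.3 kJ

4524.3


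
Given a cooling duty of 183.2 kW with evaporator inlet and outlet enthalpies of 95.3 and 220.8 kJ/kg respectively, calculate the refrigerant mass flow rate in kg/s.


dh = 220.8 - 95.3 = 125.5 kJ/kg
m_dot = Q / dh = 183.2 / 125.5 = 1.4598 kg/s

1.4598


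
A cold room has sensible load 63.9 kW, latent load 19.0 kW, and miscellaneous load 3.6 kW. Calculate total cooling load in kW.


Q_total = Q_s + Q_l + Q_misc
Q_total = 63.9 + 19.0 + 3.6
Q_total = 86.5 kW

86.5


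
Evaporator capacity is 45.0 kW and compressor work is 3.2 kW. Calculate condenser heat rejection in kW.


Q_cond = Q_evap + W
Q_cond = 45.0 + 3.2
Q_cond = 48.2 kW

48.2


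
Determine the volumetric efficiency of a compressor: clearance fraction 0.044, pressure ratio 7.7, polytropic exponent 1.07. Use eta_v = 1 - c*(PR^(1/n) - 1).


PR^(1/n) = 7.7^(1/1.07) = 6.73745698
eta_v = 1 - 0.044 * (6.73745698 - 1)
eta_v = 0.7476

0.7476


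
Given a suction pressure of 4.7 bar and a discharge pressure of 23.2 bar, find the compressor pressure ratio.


PR = P_high / P_low
PR = 23.2 / 4.7
PR = 4.936

4.936


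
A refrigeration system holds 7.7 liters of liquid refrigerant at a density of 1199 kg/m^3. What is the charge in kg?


Charge = V * rho / 1000
Charge = 7.7 * 1199 / 1000
Charge = 9.23 kg

9.23


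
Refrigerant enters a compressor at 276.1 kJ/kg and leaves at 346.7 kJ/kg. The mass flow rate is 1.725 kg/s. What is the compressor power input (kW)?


dh = 346.7 - 276.1 = 70.6 kJ/kg
W = m_dot * dh = 1.725 * 70.6 = 121.79 kW

121.79


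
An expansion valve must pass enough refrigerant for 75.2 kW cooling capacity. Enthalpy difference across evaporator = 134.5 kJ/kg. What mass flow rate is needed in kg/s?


m_dot = Q / dh
m_dot = 75.2 / 134.5
m_dot = 0.5591 kg/s

0.5591


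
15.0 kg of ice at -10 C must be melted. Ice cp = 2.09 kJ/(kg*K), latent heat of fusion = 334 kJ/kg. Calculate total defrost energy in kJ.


Sensible heat = cp * dT = 2.09 * 10 = 20.9 kJ/kg
Total per kg = 20.9 + 334 = 354.9 kJ/kg
Q = m * total = 15.0 * 354.9
Q = 5323.5 kJ

5323.5


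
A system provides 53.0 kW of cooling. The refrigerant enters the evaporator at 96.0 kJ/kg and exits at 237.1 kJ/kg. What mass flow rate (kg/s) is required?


dh = 237.1 - 96.0 = 141.1 kJ/kg
m_dot = Q / dh = 53.0 / 141.1 = 0.3756 kg/s

0.3756


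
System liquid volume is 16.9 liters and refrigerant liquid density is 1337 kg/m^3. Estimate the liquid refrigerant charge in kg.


Charge = V * rho / 1000
Charge = 16.9 * 1337 / 1000
Charge = 22.6 kg

22.6


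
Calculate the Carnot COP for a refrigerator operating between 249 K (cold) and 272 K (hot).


dT = 272 - 249 = 23 K
COP_carnot = T_cold / dT = 249 / 23
COP_carnot = 10.826

10.826


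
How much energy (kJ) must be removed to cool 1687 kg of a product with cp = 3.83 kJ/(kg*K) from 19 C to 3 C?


dT = 19 - (3) = 16 K
Q = m * cp * dT = 1687 * 3.83 * 16
Q = 103379 kJ

103379


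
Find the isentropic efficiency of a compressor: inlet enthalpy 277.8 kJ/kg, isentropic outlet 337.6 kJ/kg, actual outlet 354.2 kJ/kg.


dh_ideal = 337.6 - 277.8 = 59.8 kJ/kg
dh_actual = 354.2 - 277.8 = 76.4 kJ/kg
eta_s = dh_ideal / dh_actual = 59.8 / 76.4
eta_s = 0.7827

0.7827


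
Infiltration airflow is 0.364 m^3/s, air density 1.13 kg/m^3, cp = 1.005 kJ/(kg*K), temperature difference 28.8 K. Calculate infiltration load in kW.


Q = V_dot * rho * cp * dT
Q = 0.364 * 1.13 * 1.005 * 28.8
Q = 11.905 kW

11.905


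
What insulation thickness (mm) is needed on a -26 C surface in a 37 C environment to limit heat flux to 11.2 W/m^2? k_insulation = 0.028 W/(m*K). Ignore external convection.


dT = 37 - (-26) = 63 K
thickness = k * dT / q_max * 1000
thickness = 0.028 * 63 / 11.2 * 1000
thickness = 157.5 mm

157.5


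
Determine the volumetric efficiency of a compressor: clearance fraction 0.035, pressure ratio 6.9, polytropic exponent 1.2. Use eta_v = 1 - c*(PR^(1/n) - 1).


PR^(1/n) = 6.9^(1/1.2) = 5.00081639
eta_v = 1 - 0.035 * (5.00081639 - 1)
eta_v = 0.86

0.86


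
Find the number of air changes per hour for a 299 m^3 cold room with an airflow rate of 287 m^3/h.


ACH = flow / volume
ACH = 287 / 299
ACH = 0.96

0.96


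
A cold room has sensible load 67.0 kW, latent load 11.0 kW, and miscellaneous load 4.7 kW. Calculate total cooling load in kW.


Q_total = Q_s + Q_l + Q_misc
Q_total = 67.0 + 11.0 + 4.7
Q_total = 82.7 kW

82.7


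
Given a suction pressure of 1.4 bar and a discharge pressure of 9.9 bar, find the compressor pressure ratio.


PR = P_high / P_low
PR = 9.9 / 1.4
PR = 7.071

7.071


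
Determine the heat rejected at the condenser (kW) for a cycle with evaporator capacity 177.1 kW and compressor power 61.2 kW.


Q_cond = Q_evap + W
Q_cond = 177.1 + 61.2
Q_cond = 238.3 kW

238.3


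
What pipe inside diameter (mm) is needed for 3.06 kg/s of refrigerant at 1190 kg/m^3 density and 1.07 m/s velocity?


A = m_dot / (rho * v) = 3.06 / (1190 * 1.07) = 0.002403204272 m^2
d = sqrt(4*A/pi) * 1000
d = 55.3 mm

55.3


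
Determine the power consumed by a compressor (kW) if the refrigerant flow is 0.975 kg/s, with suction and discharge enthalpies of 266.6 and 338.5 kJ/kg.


dh = 338.5 - 266.6 = 71.9 kJ/kg
W = m_dot * dh = 0.975 * 71.9 = 70.1 kW

70.1


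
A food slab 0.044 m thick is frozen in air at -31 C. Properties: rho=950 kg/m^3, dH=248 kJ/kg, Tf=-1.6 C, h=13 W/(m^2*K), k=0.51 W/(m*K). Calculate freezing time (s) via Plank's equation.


dT = -1.6 - (-31) = 29.4 K
term1 = a/(2h) = 0.044/(2*13) = 0.001692307692
term2 = a^2/(8k) = 0.044^2/(8*0.51) = 0.0004745098039
t = rho*dH*1000/dT * (term1 + term2)
t = 950*248*1000/29.4 * (0.001692307692 + 0.0004745098039)
t = 17364 s

17364


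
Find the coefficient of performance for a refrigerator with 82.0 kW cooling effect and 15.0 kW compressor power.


COP = Q_evap / W
COP = 82.0 / 15.0
COP = 5.467

5.467


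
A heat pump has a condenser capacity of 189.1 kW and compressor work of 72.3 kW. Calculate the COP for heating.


COP_hp = Q_cond / W
COP_hp = 189.1 / 72.3
COP_hp = 2.615

2.615


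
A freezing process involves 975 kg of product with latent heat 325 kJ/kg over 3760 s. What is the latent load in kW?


Q_lat = m * h_fg / t
Q_lat = 975 * 325 / 3760
Q_lat = 84.28 kW

84.28


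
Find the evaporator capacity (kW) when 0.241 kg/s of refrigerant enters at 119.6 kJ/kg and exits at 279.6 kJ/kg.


dh = 279.6 - 119.6 = 160.0 kJ/kg
Q_evap = m_dot * dh = 0.241 * 160.0
Q_evap = 38.56 kW

38.56


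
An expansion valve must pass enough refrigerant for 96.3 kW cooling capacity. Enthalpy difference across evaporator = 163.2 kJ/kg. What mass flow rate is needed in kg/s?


m_dot = Q / dh
m_dot = 96.3 / 163.2
m_dot = 0.5901 kg/s

0.5901


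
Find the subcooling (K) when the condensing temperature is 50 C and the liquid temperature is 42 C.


Subcooling = T_cond - T_liquid
Subcooling = 50 - 42
Subcooling = 8 K

8


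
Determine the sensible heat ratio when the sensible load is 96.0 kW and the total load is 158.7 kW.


SHR = Q_sensible / Q_total
SHR = 96.0 / 158.7
SHR = 0.605

0.605


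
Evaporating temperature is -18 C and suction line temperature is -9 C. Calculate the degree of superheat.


Superheat = T_suction - T_evap
Superheat = -9 - (-18)
Superheat = 9 K

9


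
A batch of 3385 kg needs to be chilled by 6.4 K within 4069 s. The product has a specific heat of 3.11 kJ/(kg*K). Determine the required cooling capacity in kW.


Q = m * cp * dT / t
Q = 3385 * 3.11 * 6.4 / 4069
Q = 16.558 kW

16.558


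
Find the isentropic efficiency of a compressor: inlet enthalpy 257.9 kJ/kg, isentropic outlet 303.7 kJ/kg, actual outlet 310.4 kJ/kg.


dh_ideal = 303.7 - 257.9 = 45.8 kJ/kg
dh_actual = 310.4 - 257.9 = 52.5 kJ/kg
eta_s = dh_ideal / dh_actual = 45.8 / 52.5
eta_s = 0.8724

0.8724


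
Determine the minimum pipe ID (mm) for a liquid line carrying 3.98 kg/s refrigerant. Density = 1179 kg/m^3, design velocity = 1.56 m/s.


A = m_dot / (rho * v) = 3.98 / (1179 * 1.56) = 0.002163937278 m^2
d = sqrt(4*A/pi) * 1000
d = 52.5 mm

52.5


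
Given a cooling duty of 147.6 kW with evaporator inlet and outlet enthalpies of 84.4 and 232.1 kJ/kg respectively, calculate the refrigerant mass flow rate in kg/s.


dh = 232.1 - 84.4 = 147.7 kJ/kg
m_dot = Q / dh = 147.6 / 147.7 = 0.9993 kg/s

0.9993


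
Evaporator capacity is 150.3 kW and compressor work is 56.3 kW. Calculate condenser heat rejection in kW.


Q_cond = Q_evap + W
Q_cond = 150.3 + 56.3
Q_cond = 206.6 kW

206.6


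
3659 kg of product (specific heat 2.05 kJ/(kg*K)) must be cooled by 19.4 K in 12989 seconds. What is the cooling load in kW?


Q = m * cp * dT / t
Q = 3659 * 2.05 * 19.4 / 12989
Q = 11.203 kW

11.203


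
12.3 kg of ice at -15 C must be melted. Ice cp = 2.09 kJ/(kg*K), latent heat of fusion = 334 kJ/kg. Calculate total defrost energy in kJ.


Sensible heat = cp * dT = 2.09 * 15 = 31.35 kJ/kg
Total per kg = 31.35 + 334 = 365.35 kJ/kg
Q = m * total = 12.3 * 365.35
Q = 4493.8 kJ

4493.8


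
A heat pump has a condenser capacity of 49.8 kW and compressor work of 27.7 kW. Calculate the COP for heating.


COP_hp = Q_cond / W
COP_hp = 49.8 / 27.7
COP_hp = 1.798

1.798


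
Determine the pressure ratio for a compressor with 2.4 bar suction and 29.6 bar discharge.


PR = P_high / P_low
PR = 29.6 / 2.4
PR = 12.333

12.333


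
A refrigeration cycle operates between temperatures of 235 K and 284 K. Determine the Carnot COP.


dT = 284 - 235 = 49 K
COP_carnot = T_cold / dT = 235 / 49
COP_carnot = 4.796

4.796


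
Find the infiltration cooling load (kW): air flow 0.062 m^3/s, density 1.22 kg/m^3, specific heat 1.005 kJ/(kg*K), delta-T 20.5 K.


Q = V_dot * rho * cp * dT
Q = 0.062 * 1.22 * 1.005 * 20.5
Q = 1.558 kW

1.558


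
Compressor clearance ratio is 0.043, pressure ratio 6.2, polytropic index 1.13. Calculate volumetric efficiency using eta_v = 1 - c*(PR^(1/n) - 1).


PR^(1/n) = 6.2^(1/1.13) = 5.02610531
eta_v = 1 - 0.043 * (5.02610531 - 1)
eta_v = 0.8269

0.8269


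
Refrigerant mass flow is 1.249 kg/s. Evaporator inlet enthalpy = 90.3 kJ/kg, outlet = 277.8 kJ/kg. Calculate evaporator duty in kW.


dh = 277.8 - 90.3 = 187.5 kJ/kg
Q_evap = m_dot * dh = 1.249 * 187.5
Q_evap = 234.19 kW

234.19


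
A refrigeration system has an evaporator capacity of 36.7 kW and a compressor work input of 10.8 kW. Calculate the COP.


COP = Q_evap / W
COP = 36.7 / 10.8
COP = 3.398

3.398


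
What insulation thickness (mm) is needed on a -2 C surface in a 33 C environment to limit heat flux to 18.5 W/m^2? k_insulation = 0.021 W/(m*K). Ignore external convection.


dT = 33 - (-2) = 35 K
thickness = k * dT / q_max * 1000
thickness = 0.021 * 35 / 18.5 * 1000
thickness = 39.7 mm

39.7


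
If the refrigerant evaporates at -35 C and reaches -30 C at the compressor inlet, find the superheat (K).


Superheat = T_suction - T_evap
Superheat = -30 - (-35)
Superheat = 5 K

5


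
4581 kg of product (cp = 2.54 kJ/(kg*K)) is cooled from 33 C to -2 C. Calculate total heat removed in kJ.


dT = 33 - (-2) = 35 K
Q = m * cp * dT = 4581 * 2.54 * 35
Q = 407251 kJ

407251


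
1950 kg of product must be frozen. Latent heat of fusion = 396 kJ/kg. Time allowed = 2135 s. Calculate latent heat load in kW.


Q_lat = m * h_fg / t
Q_lat = 1950 * 396 / 2135
Q_lat = 361.69 kW

361.69


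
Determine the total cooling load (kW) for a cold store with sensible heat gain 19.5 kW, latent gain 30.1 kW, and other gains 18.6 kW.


Q_total = Q_s + Q_l + Q_misc
Q_total = 19.5 + 30.1 + 18.6
Q_total = 68.2 kW

68.2


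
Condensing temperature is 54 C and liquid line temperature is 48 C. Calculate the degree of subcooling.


Subcooling = T_cond - T_liquid
Subcooling = 54 - 48
Subcooling = 6 K

6


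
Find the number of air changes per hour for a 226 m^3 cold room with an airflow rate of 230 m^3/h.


ACH = flow / volume
ACH = 230 / 226
ACH = 1.018

1.018


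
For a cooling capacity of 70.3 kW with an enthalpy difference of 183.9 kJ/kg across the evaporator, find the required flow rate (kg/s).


m_dot = Q / dh
m_dot = 70.3 / 183.9
m_dot = 0.3823 kg/s

0.3823


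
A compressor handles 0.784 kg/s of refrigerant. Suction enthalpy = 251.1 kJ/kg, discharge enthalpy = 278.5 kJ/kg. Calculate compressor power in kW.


dh = 278.5 - 251.1 = 27.4 kJ/kg
W = m_dot * dh = 0.784 * 27.4 = 21.48 kW

21.48


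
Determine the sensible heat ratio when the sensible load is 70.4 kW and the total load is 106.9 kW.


SHR = Q_sensible / Q_total
SHR = 70.4 / 106.9
SHR = 0.659

0.659


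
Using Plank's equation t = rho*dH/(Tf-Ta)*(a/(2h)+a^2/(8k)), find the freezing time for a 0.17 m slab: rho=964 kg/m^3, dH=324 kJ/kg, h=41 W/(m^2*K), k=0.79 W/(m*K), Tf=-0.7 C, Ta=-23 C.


dT = -0.7 - (-23) = 22.3 K
term1 = a/(2h) = 0.17/(2*41) = 0.002073170732
term2 = a^2/(8k) = 0.17^2/(8*0.79) = 0.00457278481
t = rho*dH*1000/dT * (term1 + term2)
t = 964*324*1000/22.3 * (0.002073170732 + 0.00457278481)
t = 93084 s

93084


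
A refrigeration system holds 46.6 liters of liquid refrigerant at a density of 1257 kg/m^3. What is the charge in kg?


Charge = V * rho / 1000
Charge = 46.6 * 1257 / 1000
Charge = 58.58 kg

58.58


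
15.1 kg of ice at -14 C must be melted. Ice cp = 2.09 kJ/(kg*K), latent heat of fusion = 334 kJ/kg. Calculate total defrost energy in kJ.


Sensible heat = cp * dT = 2.09 * 14 = 29.26 kJ/kg
Total per kg = 29.26 + 334 = 363.26 kJ/kg
Q = m * total = 15.1 * 363.26
Q = 5485.2 kJ

5485.2


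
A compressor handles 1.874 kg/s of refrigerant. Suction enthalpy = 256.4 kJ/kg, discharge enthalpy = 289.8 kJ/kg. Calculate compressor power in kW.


dh = 289.8 - 256.4 = 33.4 kJ/kg
W = m_dot * dh = 1.874 * 33.4 = 62.59 kW

62.59


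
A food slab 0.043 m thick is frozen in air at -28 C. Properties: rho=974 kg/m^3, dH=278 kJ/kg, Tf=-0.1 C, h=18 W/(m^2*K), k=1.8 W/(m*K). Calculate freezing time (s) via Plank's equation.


dT = -0.1 - (-28) = 27.9 K
term1 = a/(2h) = 0.043/(2*18) = 0.001194444444
term2 = a^2/(8k) = 0.043^2/(8*1.8) = 0.0001284027778
t = rho*dH*1000/dT * (term1 + term2)
t = 974*278*1000/27.9 * (0.001194444444 + 0.0001284027778)
t = 12838 s

12838


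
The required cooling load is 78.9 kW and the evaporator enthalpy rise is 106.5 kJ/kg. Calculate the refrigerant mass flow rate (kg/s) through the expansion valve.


m_dot = Q / dh
m_dot = 78.9 / 106.5
m_dot = 0.7408 kg/s

0.7408


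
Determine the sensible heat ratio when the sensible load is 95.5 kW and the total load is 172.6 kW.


SHR = Q_sensible / Q_total
SHR = 95.5 / 172.6
SHR = 0.553

0.553


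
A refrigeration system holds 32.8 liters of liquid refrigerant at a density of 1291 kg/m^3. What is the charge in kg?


Charge = V * rho / 1000
Charge = 32.8 * 1291 / 1000
Charge = 42.34 kg

42.34


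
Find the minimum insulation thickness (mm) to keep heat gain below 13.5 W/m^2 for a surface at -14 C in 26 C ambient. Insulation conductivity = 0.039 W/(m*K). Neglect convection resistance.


dT = 26 - (-14) = 40 K
thickness = k * dT / q_max * 1000
thickness = 0.039 * 40 / 13.5 * 1000
thickness = 115.6 mm

115.6


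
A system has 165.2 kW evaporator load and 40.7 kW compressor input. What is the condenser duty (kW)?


Q_cond = Q_evap + W
Q_cond = 165.2 + 40.7
Q_cond = 205.9 kW

205.9


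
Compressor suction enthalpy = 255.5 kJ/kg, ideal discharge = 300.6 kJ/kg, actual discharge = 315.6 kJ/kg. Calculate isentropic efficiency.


dh_ideal = 300.6 - 255.5 = 45.1 kJ/kg
dh_actual = 315.6 - 255.5 = 60.1 kJ/kg
eta_s = dh_ideal / dh_actual = 45.1 / 60.1
eta_s = 0.7504

0.7504


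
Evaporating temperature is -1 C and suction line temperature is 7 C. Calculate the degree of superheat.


Superheat = T_suction - T_evap
Superheat = 7 - (-1)
Superheat = 8 K

8


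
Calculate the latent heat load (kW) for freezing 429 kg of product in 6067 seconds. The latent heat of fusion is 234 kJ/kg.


Q_lat = m * h_fg / t
Q_lat = 429 * 234 / 6067
Q_lat = 16.55 kW

16.55


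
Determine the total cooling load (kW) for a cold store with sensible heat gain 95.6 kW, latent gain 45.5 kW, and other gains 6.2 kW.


Q_total = Q_s + Q_l + Q_misc
Q_total = 95.6 + 45.5 + 6.2
Q_total = 147.3 kW

147.3
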